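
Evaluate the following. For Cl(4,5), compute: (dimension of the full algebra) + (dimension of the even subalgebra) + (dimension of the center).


n = 4 + 5 = 9
Total dim = 2^9 = 512
Even subalgebra dim = 2^8 = 256
n is odd, so center dim = 2
Sum = 512 + 256 + 2 = 770


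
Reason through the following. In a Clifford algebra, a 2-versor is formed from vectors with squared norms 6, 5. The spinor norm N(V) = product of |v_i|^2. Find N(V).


Spinor norm N(V) = |v1|^2 * |v2|^2 * ... * |v2|^2
= 6 * 5
Running product: 6, 30
N(V) = 30


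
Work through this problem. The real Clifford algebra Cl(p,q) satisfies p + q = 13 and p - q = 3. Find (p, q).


We need p + q = 13 and p - q = 3.
Adding: 2p = 13 + 3 = 16, so p = 8.
Then q = 13 - 8 = 5.
(p, q) = (8, 5)


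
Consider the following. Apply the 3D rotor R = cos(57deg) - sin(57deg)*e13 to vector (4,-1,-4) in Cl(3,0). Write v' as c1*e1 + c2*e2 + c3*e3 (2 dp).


Rotor R = cos(57deg) - sin(57deg)*e13
Rotation angle theta = 2 * 57 = 114 degrees in the e13 plane (e1 -> e3).
The component perpendicular to the plane (e2) is invariant: v'_2 = v2 = -1.00
cos(114deg) = -0.4067, sin(114deg) = 0.9135
v'_1 = v1*cos(theta) - v3*sin(theta) = 4*(-0.4067) - (-4)*0.9135 = 2.03
v'_3 = v1*sin(theta) + v3*cos(theta) = 4*0.9135 + (-4)*(-0.4067) = 5.28
v' = 2.03*e1 - 1.00*e2 + 5.28*e3


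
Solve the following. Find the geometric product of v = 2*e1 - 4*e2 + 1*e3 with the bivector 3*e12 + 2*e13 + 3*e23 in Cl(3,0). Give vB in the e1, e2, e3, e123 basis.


vB has grade-1 (vector) and grade-3 (trivector) parts: vB = (v _| B) + (v ^ B).
Vector part <vB>_1:
  e1: -v2*b12 - v3*b13 = -(-4)*(3) - (1)*(2) = 10
  e2: v1*b12 - v3*b23 = (2)*(3) - (1)*(3) = 3
  e3: v1*b13 + v2*b23 = (2)*(2) + (-4)*(3) = -8
Trivector part <vB>_3:
  e123: v1*b23 - v2*b13 + v3*b12 = (2)*(3) - (-4)*(2) + (1)*(3) = 17
vB = 10*e1 + 3*e2 - 8*e3 + 17*e123


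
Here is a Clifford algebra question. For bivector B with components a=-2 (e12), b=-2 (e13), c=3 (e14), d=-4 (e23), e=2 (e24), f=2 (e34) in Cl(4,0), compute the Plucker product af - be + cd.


Plucker relation: af - be + cd
a*f = (-2)*2 = -4
b*e = (-2)*2 = -4
c*d = 3*(-4) = -12
af - be + cd = -4 - (-4) + (-12)
= -12


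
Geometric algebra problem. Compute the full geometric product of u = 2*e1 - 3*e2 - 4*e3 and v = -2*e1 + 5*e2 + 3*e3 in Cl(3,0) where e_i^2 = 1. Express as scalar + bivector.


In Cl(3,0): e_i^2 = 1, e_ie_j = -e_je_i for i != j.
Scalar part = u . v = 2*(-2) + (-3)*5 + (-4)*3
= -4 + (-15) + (-12) = -31
e12 coeff = 2*5 - (-3)*(-2) = 10 - 6 = 4
e13 coeff = 2*3 - (-4)*(-2) = 6 - 8 = -2
e23 coeff = (-3)*3 - (-4)*5 = -9 - (-20) = 11
uv = -31 + 4*e12 - 2*e13 + 11*e23


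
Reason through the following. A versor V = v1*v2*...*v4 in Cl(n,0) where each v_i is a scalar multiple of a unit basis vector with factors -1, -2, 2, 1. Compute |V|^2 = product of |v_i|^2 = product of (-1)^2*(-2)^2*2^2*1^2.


Each vector v_i has |v_i|^2 = s_i^2
Squared scales: (-1)^2 = 1, (-2)^2 = 4, 2^2 = 4, 1^2 = 1
|V|^2 = 1 * 4 * 4 * 1
= 16


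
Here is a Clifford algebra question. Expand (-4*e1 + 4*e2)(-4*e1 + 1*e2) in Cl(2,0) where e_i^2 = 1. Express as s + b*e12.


Expand: (-4*e1 + 4*e2)(-4*e1 + 1*e2)
= (-4)*(-4)*e1e1 + (-4)*1*e1e2 + 4*(-4)*e2e1 + 4*1*e2e2
Using e1^2 = e2^2 = 1, e2e1 = -e1e2:
Scalar part s = (-4)*(-4) + 4*1 = 16 + 4 = 20
Bivector part b = (-4)*1 - 4*(-4) = -4 - (-16) = 12
uv = 20 + 12*e12


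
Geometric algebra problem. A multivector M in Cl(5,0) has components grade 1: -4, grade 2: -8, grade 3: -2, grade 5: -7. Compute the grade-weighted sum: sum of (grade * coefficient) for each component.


Grade-weighted sum = sum of grade_k * coefficient_k
1*(-4) = -4
2*(-8) = -16
3*(-2) = -6
5*(-7) = -35
Total = -4 + (-16) + (-6) + (-35) = -61


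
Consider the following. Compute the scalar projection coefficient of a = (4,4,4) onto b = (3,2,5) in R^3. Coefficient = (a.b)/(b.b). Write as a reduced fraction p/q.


Projection coefficient = (a . b) / (b . b)
a . b = 4*3 + 4*2 + 4*5
= 12 + 8 + 20 = 40
b . b = 3^2 + 2^2 + 5^2
= 9 + 4 + 25 = 38
Coefficient = 40/38
In lowest terms: 20/19


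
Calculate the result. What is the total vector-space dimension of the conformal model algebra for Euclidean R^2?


The conformal model of R^2 uses Cl(3,1): the 2 Euclidean generators plus two extra orthogonal generators e+ (e+^2 = +1) and e- (e-^2 = -1), from which the null vectors e0, einf are built.
Number of generators m = 2 + 2 = 4.
dim Cl(p,q) = 2^m = 2^4 = 16


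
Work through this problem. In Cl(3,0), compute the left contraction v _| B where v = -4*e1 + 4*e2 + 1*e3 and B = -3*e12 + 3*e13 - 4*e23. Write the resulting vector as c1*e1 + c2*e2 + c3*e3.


Left contraction v _| B = <vB>_1 (grade-1 part of the geometric product vB).
Using e1_|e12 = e2, e2_|e12 = -e1, e1_|e13 = e3, e3_|e13 = -e1, e2_|e23 = e3, e3_|e23 = -e2:
e1 coeff: -v2*b12 - v3*b13 = -(4)*(-3) - (1)*(3) = 9
e2 coeff: v1*b12 - v3*b23 = (-4)*(-3) - (1)*(-4) = 16
e3 coeff: v1*b13 + v2*b23 = (-4)*(3) + (4)*(-4) = -28
v _| B = 9*e1 + 16*e2 - 28*e3


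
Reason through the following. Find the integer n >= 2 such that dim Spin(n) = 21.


dim Spin(n) = dim so(n) = n(n-1)/2.
Solve n(n-1)/2 = 21, i.e. n^2 - n - 42 = 0.
Discriminant = 1 + 8*21 = 169
n = (1 + sqrt(169))/2 = (1 + 13)/2 = 7


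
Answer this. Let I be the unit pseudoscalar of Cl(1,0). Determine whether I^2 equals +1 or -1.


The pseudoscalar I = e1...e_n (product of all n generators) of Cl(p,q) satisfies I^2 = (-1)^(q + n(n-1)/2).
p = 1, q = 0, n = p + q = 1
n(n-1)/2 = 1 * 0 / 2 = 0
Exponent = q + n(n-1)/2 = 0 + 0 = 0
I^2 = (-1)^0 = +1


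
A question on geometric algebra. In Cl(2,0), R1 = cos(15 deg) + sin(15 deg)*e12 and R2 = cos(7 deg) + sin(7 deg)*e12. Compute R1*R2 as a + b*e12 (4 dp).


Same-plane rotors commute and their half-angles add:
R1*R2 = cos(a1 + a2) + sin(a1 + a2)*e12.
a1 + a2 = 15 + 7 = 22 deg
cos(22 deg) = 0.9272
sin(22 deg) = 0.3746
R1*R2 = 0.9272 + 0.3746*e12


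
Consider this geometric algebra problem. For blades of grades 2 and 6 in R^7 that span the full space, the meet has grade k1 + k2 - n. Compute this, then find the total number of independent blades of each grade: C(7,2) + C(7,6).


Meet grade = grade(A) + grade(B) - n
= 2 + 6 - 7 = 1
C(7,2) = 21
C(7,6) = 7
dim_A + dim_B = 21 + 7 = 28


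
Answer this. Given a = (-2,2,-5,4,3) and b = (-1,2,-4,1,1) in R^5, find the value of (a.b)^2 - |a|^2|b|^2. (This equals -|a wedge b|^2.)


a . b = (-2)*(-1) + 2*2 + (-5)*(-4) + 4*1 + 3*1
= 2 + 4 + 20 + 4 + 3 = 33
|a|^2 = (-2)^2 + 2^2 + (-5)^2 + 4^2 + 3^2 = 58
|b|^2 = (-1)^2 + 2^2 + (-4)^2 + 1^2 + 1^2 = 23
(a.b)^2 = 33^2 = 1089
|a|^2 * |b|^2 = 58 * 23 = 1334
Result = 1089 - 1334 = -245


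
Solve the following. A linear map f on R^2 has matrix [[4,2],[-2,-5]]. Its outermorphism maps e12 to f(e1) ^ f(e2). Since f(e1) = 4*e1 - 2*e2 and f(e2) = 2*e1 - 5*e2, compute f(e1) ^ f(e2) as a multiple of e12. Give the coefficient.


The outermorphism of a linear map f sends e1^e2 to f(e1)^f(e2).
f(e1) = 4*e1 - 2*e2
f(e2) = 2*e1 - 5*e2
f(e1) ^ f(e2) = (4*e1 - 2*e2) ^ (2*e1 - 5*e2)
= 4*(-5)*e12 + (-2)*2*e21
= (-20 - (-4))*e12
= -16*e12
Coefficient = -16


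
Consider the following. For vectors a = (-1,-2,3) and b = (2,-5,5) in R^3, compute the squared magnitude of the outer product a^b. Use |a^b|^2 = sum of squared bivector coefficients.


a wedge b = (a1*b2 - a2*b1)*e12 + (a1*b3 - a3*b1)*e13 + (a2*b3 - a3*b2)*e23
e12 coeff: (-1)*(-5) - (-2)*2 = 5 - (-4) = 9
e13 coeff: (-1)*5 - 3*2 = -5 - 6 = -11
e23 coeff: (-2)*5 - 3*(-5) = -10 - (-15) = 5
|a wedge b|^2 = 9^2 + (-11)^2 + 5^2
= 81 + 121 + 25
= 227


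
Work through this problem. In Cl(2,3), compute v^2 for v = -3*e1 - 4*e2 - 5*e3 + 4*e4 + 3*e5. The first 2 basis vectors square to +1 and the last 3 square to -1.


v^2 = sum of c_i^2 * e_i^2
Positive signature terms (e_i^2 = +1): (-3)^2 + (-4)^2 = 25
Negative signature terms (e_j^2 = -1): (-5)^2 + 4^2 + 3^2 = 50
v^2 = 25 - 50 = -25


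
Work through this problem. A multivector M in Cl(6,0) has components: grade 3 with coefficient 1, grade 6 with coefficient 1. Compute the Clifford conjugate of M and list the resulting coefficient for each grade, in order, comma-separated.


Clifford conjugate sign for grade k: (-1)^(k(k+1)/2)
Grade 3: (-1)^(3*4/2) = (-1)^6 = 1, coeff 1 -> 1
Grade 6: (-1)^(6*7/2) = (-1)^21 = -1, coeff 1 -> -1
Conjugated coefficients: 1, -1


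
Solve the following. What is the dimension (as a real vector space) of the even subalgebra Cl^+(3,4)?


Even subalgebra dimension = 2^(n-1)
n = 3 + 4 = 7
2^(7 - 1) = 2^6 = 64
Verification: sum of C(7,k) for even k = 1 + 21 + 35 + 7 = 64
Result = 64


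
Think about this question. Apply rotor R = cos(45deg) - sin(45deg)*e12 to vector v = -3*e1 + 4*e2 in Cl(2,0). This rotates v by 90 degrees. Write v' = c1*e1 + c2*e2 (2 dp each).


Rotor R = cos(45deg) - sin(45deg)*e12
Rotation angle theta = 2 * 45 = 90 degrees
v' = R*v*~R rotates v by theta.
cos(90deg) = 0.0000, sin(90deg) = 1.0000
v'_1 = -3*cos(90deg) - 4*sin(90deg)
= -3*0.0000 - 4*1.0000
= -4.00
v'_2 = -3*sin(90deg) + 4*cos(90deg)
= -3*1.0000 + 4*0.0000
= -3.00
v' = -4.00*e1 - 3.00*e2


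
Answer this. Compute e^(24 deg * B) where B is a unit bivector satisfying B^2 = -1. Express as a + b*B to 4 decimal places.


For a unit bivector B with B^2 = -1, the exponential series gives
e^(theta*B) = cos(theta) + sin(theta)*B (the GA analogue of Euler's formula).
theta = 24 degrees = 0.418879 rad
cos(24 deg) = 0.9135
sin(24 deg) = 0.4067
exp(theta*B) = 0.9135 + 0.4067*B


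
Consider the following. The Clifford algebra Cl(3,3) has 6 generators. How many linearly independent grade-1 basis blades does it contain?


Number of grade-k basis blades in Cl(p,q) with n = p + q is C(n, k).
n = 3 + 3 = 6
C(6, 1) = 6! / (1! * 5!)
= 720 / (1 * 120)
= 6


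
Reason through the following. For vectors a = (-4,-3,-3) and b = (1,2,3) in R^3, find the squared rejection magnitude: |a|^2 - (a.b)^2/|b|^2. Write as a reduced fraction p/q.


|a|^2 = (-4)^2 + (-3)^2 + (-3)^2 = 34
|b|^2 = 1^2 + 2^2 + 3^2 = 14
a . b = (-4)*1 + (-3)*2 + (-3)*3 = -19
(a.b)^2 = (-19)^2 = 361
|rej|^2 = 34 - 361/14
= (476 - 361)/14
= 115/14
In lowest terms: 115/14


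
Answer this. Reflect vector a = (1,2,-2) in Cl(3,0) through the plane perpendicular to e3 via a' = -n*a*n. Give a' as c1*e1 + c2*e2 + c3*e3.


Reflection formula: a' = -n*a*n, with n = e3 (unit vector, n^2 = 1).
For reflection through hyperplane perp to e3:
The component along e3 flips sign, others stay.
a = (1, 2, -2)
a' = (1, 2, 2)
a' = 1*e1 + 2*e2 + 2*e3


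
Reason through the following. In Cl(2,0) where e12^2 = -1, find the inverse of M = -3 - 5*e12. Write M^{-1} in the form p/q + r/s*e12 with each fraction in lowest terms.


M = -3 - 5*e12, where e12^2 = -1.
Since M commutes with its reverse ~M = a - b*e12, M * ~M = a^2 - b^2*e12^2 = a^2 + b^2.
So M^{-1} = ~M / (a^2 + b^2) = (a - b*e12)/(a^2 + b^2).
a^2 + b^2 = 9 + 25 = 34
Scalar part = -3/34 = -3/34
Bivector coeff = 5/34 = 5/34
M^{-1} = -3/34 + 5/34*e12


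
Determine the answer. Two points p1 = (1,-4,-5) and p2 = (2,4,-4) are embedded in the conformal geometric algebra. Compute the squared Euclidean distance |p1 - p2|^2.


p1 - p2 = (-1, -8, -1)
|p1 - p2|^2 = (-1)^2 + (-8)^2 + (-1)^2
= 1 + 64 + 1
= 66


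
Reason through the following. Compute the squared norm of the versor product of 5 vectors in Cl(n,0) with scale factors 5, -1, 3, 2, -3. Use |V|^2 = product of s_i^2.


Each vector v_i has |v_i|^2 = s_i^2
Squared scales: 5^2 = 25, (-1)^2 = 1, 3^2 = 9, 2^2 = 4, (-3)^2 = 9
|V|^2 = 25 * 1 * 9 * 4 * 9
= 8100


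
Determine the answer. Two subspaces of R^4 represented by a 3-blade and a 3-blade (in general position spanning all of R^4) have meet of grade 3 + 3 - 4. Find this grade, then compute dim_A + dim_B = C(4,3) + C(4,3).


Meet grade = grade(A) + grade(B) - n
= 3 + 3 - 4 = 2
C(4,3) = 4
C(4,3) = 4
dim_A + dim_B = 4 + 4 = 8


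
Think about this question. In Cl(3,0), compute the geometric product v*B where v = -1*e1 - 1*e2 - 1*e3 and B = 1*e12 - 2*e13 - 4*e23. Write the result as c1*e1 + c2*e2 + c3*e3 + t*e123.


vB has grade-1 (vector) and grade-3 (trivector) parts: vB = (v _| B) + (v ^ B).
Vector part <vB>_1:
  e1: -v2*b12 - v3*b13 = -(-1)*(1) - (-1)*(-2) = -1
  e2: v1*b12 - v3*b23 = (-1)*(1) - (-1)*(-4) = -5
  e3: v1*b13 + v2*b23 = (-1)*(-2) + (-1)*(-4) = 6
Trivector part <vB>_3:
  e123: v1*b23 - v2*b13 + v3*b12 = (-1)*(-4) - (-1)*(-2) + (-1)*(1) = 1
vB = -1*e1 - 5*e2 + 6*e3 + 1*e123


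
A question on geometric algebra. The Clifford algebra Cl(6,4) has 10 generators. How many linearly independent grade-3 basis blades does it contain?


Number of grade-k basis blades in Cl(p,q) with n = p + q is C(n, k).
n = 6 + 4 = 10
C(10, 3) = 10! / (3! * 7!)
= 3628800 / (6 * 5040)
= 120


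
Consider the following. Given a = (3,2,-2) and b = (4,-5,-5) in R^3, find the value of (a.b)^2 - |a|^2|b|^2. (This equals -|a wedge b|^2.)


a . b = 3*4 + 2*(-5) + (-2)*(-5)
= 12 + (-10) + 10 = 12
|a|^2 = 3^2 + 2^2 + (-2)^2 = 17
|b|^2 = 4^2 + (-5)^2 + (-5)^2 = 66
(a.b)^2 = 12^2 = 144
|a|^2 * |b|^2 = 17 * 66 = 1122
Result = 144 - 1122 = -978


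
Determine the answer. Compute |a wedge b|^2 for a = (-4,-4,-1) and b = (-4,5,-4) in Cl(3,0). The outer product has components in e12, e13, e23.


a wedge b = (a1*b2 - a2*b1)*e12 + (a1*b3 - a3*b1)*e13 + (a2*b3 - a3*b2)*e23
e12 coeff: (-4)*5 - (-4)*(-4) = -20 - 16 = -36
e13 coeff: (-4)*(-4) - (-1)*(-4) = 16 - 4 = 12
e23 coeff: (-4)*(-4) - (-1)*5 = 16 - (-5) = 21
|a wedge b|^2 = (-36)^2 + 12^2 + 21^2
= 1296 + 144 + 441
= 1881


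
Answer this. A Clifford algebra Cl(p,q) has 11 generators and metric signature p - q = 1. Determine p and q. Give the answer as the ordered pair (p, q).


We need p + q = 11 and p - q = 1.
Adding: 2p = 11 + 1 = 12, so p = 6.
Then q = 11 - 6 = 5.
(p, q) = (6, 5)


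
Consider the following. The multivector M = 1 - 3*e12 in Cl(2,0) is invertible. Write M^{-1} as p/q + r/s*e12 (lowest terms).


M = 1 - 3*e12, where e12^2 = -1.
Since M commutes with its reverse ~M = a - b*e12, M * ~M = a^2 - b^2*e12^2 = a^2 + b^2.
So M^{-1} = ~M / (a^2 + b^2) = (a - b*e12)/(a^2 + b^2).
a^2 + b^2 = 1 + 9 = 10
Scalar part = 1/10 = 1/10
Bivector coeff = 3/10 = 3/10
M^{-1} = 1/10 + 3/10*e12


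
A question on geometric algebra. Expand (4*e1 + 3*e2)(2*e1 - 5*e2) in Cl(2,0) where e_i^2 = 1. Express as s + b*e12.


Expand: (4*e1 + 3*e2)(2*e1 - 5*e2)
= 4*2*e1e1 + 4*(-5)*e1e2 + 3*2*e2e1 + 3*(-5)*e2e2
Using e1^2 = e2^2 = 1, e2e1 = -e1e2:
Scalar part s = 4*2 + 3*(-5) = 8 + (-15) = -7
Bivector part b = 4*(-5) - 3*2 = -20 - 6 = -26
uv = -7 - 26*e12


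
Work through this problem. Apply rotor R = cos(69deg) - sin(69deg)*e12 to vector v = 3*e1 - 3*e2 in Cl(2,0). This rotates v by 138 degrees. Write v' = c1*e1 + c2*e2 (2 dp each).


Rotor R = cos(69deg) - sin(69deg)*e12
Rotation angle theta = 2 * 69 = 138 degrees
v' = R*v*~R rotates v by theta.
cos(138deg) = -0.7431, sin(138deg) = 0.6691
v'_1 = 3*cos(138deg) - (-3)*sin(138deg)
= 3*(-0.7431) - (-3)*0.6691
= -0.22
v'_2 = 3*sin(138deg) + (-3)*cos(138deg)
= 3*0.6691 + (-3)*(-0.7431)
= 4.24
v' = -0.22*e1 + 4.24*e2


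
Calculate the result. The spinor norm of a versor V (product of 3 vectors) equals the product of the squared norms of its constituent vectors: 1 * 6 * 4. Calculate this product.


Spinor norm N(V) = |v1|^2 * |v2|^2 * ... * |v3|^2
= 1 * 6 * 4
Running product: 1, 6, 24
N(V) = 24


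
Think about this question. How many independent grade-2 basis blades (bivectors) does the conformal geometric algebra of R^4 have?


The conformal model of R^4 uses Cl(5,1) with m = 4 + 2 = 6 generators.
Number of grade-2 blades = C(m, 2) = C(6, 2)
= 6*5/2 = 15


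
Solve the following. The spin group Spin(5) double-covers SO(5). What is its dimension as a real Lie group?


Spin(n) double-covers SO(n); both have Lie algebra so(n) of dimension n(n-1)/2.
n = 5
n(n-1) = 5 * 4 = 20
dim Spin(5) = 20/2 = 10


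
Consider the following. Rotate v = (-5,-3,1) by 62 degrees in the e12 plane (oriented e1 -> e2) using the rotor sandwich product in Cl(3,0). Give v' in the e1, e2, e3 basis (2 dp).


Rotor R = cos(31deg) - sin(31deg)*e12
Rotation angle theta = 2 * 31 = 62 degrees in the e12 plane (e1 -> e2).
The component perpendicular to the plane (e3) is invariant: v'_3 = v3 = 1.00
cos(62deg) = 0.4695, sin(62deg) = 0.8829
v'_1 = v1*cos(theta) - v2*sin(theta) = -5*0.4695 - (-3)*0.8829 = 0.30
v'_2 = v1*sin(theta) + v2*cos(theta) = -5*0.8829 + (-3)*0.4695 = -5.82
v' = 0.30*e1 - 5.82*e2 + 1.00*e3


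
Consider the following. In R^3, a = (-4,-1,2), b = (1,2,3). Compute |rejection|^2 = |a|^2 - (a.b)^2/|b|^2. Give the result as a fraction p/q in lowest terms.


|a|^2 = (-4)^2 + (-1)^2 + 2^2 = 21
|b|^2 = 1^2 + 2^2 + 3^2 = 14
a . b = (-4)*1 + (-1)*2 + 2*3 = 0
(a.b)^2 = 0^2 = 0
|rej|^2 = 21 - 0/14
= (294 - 0)/14
= 294/14
In lowest terms: 21/1


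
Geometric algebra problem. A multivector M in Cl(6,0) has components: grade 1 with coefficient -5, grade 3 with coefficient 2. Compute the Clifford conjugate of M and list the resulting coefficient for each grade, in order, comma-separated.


Clifford conjugate sign for grade k: (-1)^(k(k+1)/2)
Grade 1: (-1)^(1*2/2) = (-1)^1 = -1, coeff -5 -> 5
Grade 3: (-1)^(3*4/2) = (-1)^6 = 1, coeff 2 -> 2
Conjugated coefficients: 5, 2


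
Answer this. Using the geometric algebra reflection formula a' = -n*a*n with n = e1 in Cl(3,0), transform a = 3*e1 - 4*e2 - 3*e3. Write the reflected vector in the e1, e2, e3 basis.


Reflection formula: a' = -n*a*n, with n = e1 (unit vector, n^2 = 1).
For reflection through hyperplane perp to e1:
The component along e1 flips sign, others stay.
a = (3, -4, -3)
a' = (-3, -4, -3)
a' = -3*e1 - 4*e2 - 3*e3


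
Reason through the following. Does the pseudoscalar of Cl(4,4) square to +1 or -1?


The pseudoscalar I = e1...e_n (product of all n generators) of Cl(p,q) satisfies I^2 = (-1)^(q + n(n-1)/2).
p = 4, q = 4, n = p + q = 8
n(n-1)/2 = 8 * 7 / 2 = 28
Exponent = q + n(n-1)/2 = 4 + 28 = 32
I^2 = (-1)^32 = +1


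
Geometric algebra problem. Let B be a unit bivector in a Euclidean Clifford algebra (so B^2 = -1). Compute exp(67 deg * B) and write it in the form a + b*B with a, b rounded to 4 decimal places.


For a unit bivector B with B^2 = -1, the exponential series gives
e^(theta*B) = cos(theta) + sin(theta)*B (the GA analogue of Euler's formula).
theta = 67 degrees = 1.169371 rad
cos(67 deg) = 0.3907
sin(67 deg) = 0.9205
exp(theta*B) = 0.3907 + 0.9205*B


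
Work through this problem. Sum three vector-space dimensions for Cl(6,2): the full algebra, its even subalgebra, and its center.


n = 6 + 2 = 8
Total dim = 2^8 = 256
Even subalgebra dim = 2^7 = 128
n is even, so center dim = 1
Sum = 256 + 128 + 1 = 385


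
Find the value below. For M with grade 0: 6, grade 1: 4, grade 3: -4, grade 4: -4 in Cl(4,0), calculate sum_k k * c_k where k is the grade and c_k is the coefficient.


Grade-weighted sum = sum of grade_k * coefficient_k
0*6 = 0
1*4 = 4
3*(-4) = -12
4*(-4) = -16
Total = 0 + 4 + (-12) + (-16) = -24


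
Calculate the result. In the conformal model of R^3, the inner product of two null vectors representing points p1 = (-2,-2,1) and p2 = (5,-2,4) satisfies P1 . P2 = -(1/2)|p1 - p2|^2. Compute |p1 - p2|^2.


p1 - p2 = (-7, 0, -3)
|p1 - p2|^2 = (-7)^2 + 0^2 + (-3)^2
= 49 + 0 + 9
= 58


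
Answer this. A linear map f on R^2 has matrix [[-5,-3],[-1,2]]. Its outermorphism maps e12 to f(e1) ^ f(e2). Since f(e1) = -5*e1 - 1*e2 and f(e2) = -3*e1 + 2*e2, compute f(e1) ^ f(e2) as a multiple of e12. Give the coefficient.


The outermorphism of a linear map f sends e1^e2 to f(e1)^f(e2).
f(e1) = -5*e1 - 1*e2
f(e2) = -3*e1 + 2*e2
f(e1) ^ f(e2) = (-5*e1 - 1*e2) ^ (-3*e1 + 2*e2)
= (-5)*2*e12 + (-1)*(-3)*e21
= (-10 - 3)*e12
= -13*e12
Coefficient = -13


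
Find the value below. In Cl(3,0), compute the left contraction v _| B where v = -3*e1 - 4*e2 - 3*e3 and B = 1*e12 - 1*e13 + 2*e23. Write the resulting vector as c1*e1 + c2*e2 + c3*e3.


Left contraction v _| B = <vB>_1 (grade-1 part of the geometric product vB).
Using e1_|e12 = e2, e2_|e12 = -e1, e1_|e13 = e3, e3_|e13 = -e1, e2_|e23 = e3, e3_|e23 = -e2:
e1 coeff: -v2*b12 - v3*b13 = -(-4)*(1) - (-3)*(-1) = 1
e2 coeff: v1*b12 - v3*b23 = (-3)*(1) - (-3)*(2) = 3
e3 coeff: v1*b13 + v2*b23 = (-3)*(-1) + (-4)*(2) = -5
v _| B = 1*e1 + 3*e2 - 5*e3


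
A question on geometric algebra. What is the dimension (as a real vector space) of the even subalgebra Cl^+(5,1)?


Even subalgebra dimension = 2^(n-1)
n = 5 + 1 = 6
2^(6 - 1) = 2^5 = 32
Verification: sum of C(6,k) for even k = 1 + 15 + 15 + 1 = 32
Result = 32


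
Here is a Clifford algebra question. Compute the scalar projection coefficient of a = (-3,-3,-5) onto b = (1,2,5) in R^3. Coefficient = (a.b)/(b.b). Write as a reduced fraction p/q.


Projection coefficient = (a . b) / (b . b)
a . b = (-3)*1 + (-3)*2 + (-5)*5
= -3 + (-6) + (-25) = -34
b . b = 1^2 + 2^2 + 5^2
= 1 + 4 + 25 = 30
Coefficient = -34/30
In lowest terms: -17/15


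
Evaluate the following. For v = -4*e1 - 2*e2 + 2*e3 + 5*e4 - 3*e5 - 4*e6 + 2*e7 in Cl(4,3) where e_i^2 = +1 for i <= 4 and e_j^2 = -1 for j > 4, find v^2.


v^2 = sum of c_i^2 * e_i^2
Positive signature terms (e_i^2 = +1): (-4)^2 + (-2)^2 + 2^2 + 5^2 = 49
Negative signature terms (e_j^2 = -1): (-3)^2 + (-4)^2 + 2^2 = 29
v^2 = 49 - 29 = 20


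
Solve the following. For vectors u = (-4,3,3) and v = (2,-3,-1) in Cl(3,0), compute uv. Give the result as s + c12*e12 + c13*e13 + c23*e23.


In Cl(3,0): e_i^2 = 1, e_ie_j = -e_je_i for i != j.
Scalar part = u . v = (-4)*2 + 3*(-3) + 3*(-1)
= -8 + (-9) + (-3) = -20
e12 coeff = (-4)*(-3) - 3*2 = 12 - 6 = 6
e13 coeff = (-4)*(-1) - 3*2 = 4 - 6 = -2
e23 coeff = 3*(-1) - 3*(-3) = -3 - (-9) = 6
uv = -20 + 6*e12 - 2*e13 + 6*e23


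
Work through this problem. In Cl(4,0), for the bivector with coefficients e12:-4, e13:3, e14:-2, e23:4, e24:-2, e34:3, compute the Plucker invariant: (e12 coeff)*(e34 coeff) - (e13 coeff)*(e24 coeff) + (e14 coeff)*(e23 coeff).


Plucker relation: af - be + cd
a*f = (-4)*3 = -12
b*e = 3*(-2) = -6
c*d = (-2)*4 = -8
af - be + cd = -12 - (-6) + (-8)
= -14


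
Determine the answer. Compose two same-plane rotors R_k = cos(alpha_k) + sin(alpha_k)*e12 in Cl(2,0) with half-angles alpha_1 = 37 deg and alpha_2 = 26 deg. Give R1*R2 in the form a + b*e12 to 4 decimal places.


Same-plane rotors commute and their half-angles add:
R1*R2 = cos(a1 + a2) + sin(a1 + a2)*e12.
a1 + a2 = 37 + 26 = 63 deg
cos(63 deg) = 0.4540
sin(63 deg) = 0.8910
R1*R2 = 0.4540 + 0.8910*e12


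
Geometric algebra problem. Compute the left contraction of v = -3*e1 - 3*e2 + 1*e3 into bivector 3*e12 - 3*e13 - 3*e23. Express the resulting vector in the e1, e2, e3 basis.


Left contraction v _| B = <vB>_1 (grade-1 part of the geometric product vB).
Using e1_|e12 = e2, e2_|e12 = -e1, e1_|e13 = e3, e3_|e13 = -e1, e2_|e23 = e3, e3_|e23 = -e2:
e1 coeff: -v2*b12 - v3*b13 = -(-3)*(3) - (1)*(-3) = 12
e2 coeff: v1*b12 - v3*b23 = (-3)*(3) - (1)*(-3) = -6
e3 coeff: v1*b13 + v2*b23 = (-3)*(-3) + (-3)*(-3) = 18
v _| B = 12*e1 - 6*e2 + 18*e3


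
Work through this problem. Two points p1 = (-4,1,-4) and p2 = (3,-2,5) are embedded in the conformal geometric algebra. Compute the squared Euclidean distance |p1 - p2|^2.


p1 - p2 = (-7, 3, -9)
|p1 - p2|^2 = (-7)^2 + 3^2 + (-9)^2
= 49 + 9 + 81
= 139


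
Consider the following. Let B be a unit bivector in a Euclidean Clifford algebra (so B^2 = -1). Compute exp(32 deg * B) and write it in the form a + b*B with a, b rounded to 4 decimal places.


For a unit bivector B with B^2 = -1, the exponential series gives
e^(theta*B) = cos(theta) + sin(theta)*B (the GA analogue of Euler's formula).
theta = 32 degrees = 0.558505 rad
cos(32 deg) = 0.8480
sin(32 deg) = 0.5299
exp(theta*B) = 0.8480 + 0.5299*B


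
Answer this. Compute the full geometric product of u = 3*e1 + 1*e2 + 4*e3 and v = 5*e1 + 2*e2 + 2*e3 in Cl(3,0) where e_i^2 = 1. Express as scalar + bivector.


In Cl(3,0): e_i^2 = 1, e_ie_j = -e_je_i for i != j.
Scalar part = u . v = 3*5 + 1*2 + 4*2
= 15 + 2 + 8 = 25
e12 coeff = 3*2 - 1*5 = 6 - 5 = 1
e13 coeff = 3*2 - 4*5 = 6 - 20 = -14
e23 coeff = 1*2 - 4*2 = 2 - 8 = -6
uv = 25 + 1*e12 - 14*e13 - 6*e23


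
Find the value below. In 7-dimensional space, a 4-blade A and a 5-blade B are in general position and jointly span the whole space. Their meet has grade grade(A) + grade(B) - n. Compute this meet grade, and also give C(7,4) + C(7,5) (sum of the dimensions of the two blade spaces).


Meet grade = grade(A) + grade(B) - n
= 4 + 5 - 7 = 2
C(7,4) = 35
C(7,5) = 21
dim_A + dim_B = 35 + 21 = 56


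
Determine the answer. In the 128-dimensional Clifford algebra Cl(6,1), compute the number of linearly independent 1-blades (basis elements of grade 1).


Number of grade-k basis blades in Cl(p,q) with n = p + q is C(n, k).
n = 6 + 1 = 7
C(7, 1) = 7! / (1! * 6!)
= 5040 / (1 * 720)
= 7


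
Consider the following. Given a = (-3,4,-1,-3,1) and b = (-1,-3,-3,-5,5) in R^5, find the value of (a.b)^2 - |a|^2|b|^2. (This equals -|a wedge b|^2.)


a . b = (-3)*(-1) + 4*(-3) + (-1)*(-3) + (-3)*(-5) + 1*5
= 3 + (-12) + 3 + 15 + 5 = 14
|a|^2 = (-3)^2 + 4^2 + (-1)^2 + (-3)^2 + 1^2 = 36
|b|^2 = (-1)^2 + (-3)^2 + (-3)^2 + (-5)^2 + 5^2 = 69
(a.b)^2 = 14^2 = 196
|a|^2 * |b|^2 = 36 * 69 = 2484
Result = 196 - 2484 = -2288


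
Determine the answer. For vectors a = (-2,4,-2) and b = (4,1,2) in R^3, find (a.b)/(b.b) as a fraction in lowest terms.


Projection coefficient = (a . b) / (b . b)
a . b = (-2)*4 + 4*1 + (-2)*2
= -8 + 4 + (-4) = -8
b . b = 4^2 + 1^2 + 2^2
= 16 + 1 + 4 = 21
Coefficient = -8/21
In lowest terms: -8/21


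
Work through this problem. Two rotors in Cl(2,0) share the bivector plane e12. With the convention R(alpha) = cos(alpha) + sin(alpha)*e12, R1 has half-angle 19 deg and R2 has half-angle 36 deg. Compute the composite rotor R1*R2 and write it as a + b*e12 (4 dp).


Same-plane rotors commute and their half-angles add:
R1*R2 = cos(a1 + a2) + sin(a1 + a2)*e12.
a1 + a2 = 19 + 36 = 55 deg
cos(55 deg) = 0.5736
sin(55 deg) = 0.8192
R1*R2 = 0.5736 + 0.8192*e12


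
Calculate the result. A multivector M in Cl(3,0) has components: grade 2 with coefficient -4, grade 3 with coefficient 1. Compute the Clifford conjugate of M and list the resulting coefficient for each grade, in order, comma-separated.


Clifford conjugate sign for grade k: (-1)^(k(k+1)/2)
Grade 2: (-1)^(2*3/2) = (-1)^3 = -1, coeff -4 -> 4
Grade 3: (-1)^(3*4/2) = (-1)^6 = 1, coeff 1 -> 1
Conjugated coefficients: 4, 1


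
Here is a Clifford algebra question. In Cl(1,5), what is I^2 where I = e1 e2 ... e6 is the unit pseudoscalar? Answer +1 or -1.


The pseudoscalar I = e1...e_n (product of all n generators) of Cl(p,q) satisfies I^2 = (-1)^(q + n(n-1)/2).
p = 1, q = 5, n = p + q = 6
n(n-1)/2 = 6 * 5 / 2 = 15
Exponent = q + n(n-1)/2 = 5 + 15 = 20
I^2 = (-1)^20 = +1


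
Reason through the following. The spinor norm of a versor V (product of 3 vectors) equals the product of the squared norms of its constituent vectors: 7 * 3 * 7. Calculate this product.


Spinor norm N(V) = |v1|^2 * |v2|^2 * ... * |v3|^2
= 7 * 3 * 7
Running product: 7, 21, 147
N(V) = 147


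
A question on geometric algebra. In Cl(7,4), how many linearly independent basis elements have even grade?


Even subalgebra dimension = 2^(n-1)
n = 7 + 4 = 11
2^(11 - 1) = 2^10 = 1024
Verification: sum of C(11,k) for even k = 1 + 55 + 330 + 462 + 165 + 11 = 1024
Result = 1024


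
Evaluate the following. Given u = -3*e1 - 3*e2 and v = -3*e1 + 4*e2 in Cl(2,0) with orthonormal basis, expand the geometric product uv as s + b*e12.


Expand: (-3*e1 - 3*e2)(-3*e1 + 4*e2)
= (-3)*(-3)*e1e1 + (-3)*4*e1e2 + (-3)*(-3)*e2e1 + (-3)*4*e2e2
Using e1^2 = e2^2 = 1, e2e1 = -e1e2:
Scalar part s = (-3)*(-3) + (-3)*4 = 9 + (-12) = -3
Bivector part b = (-3)*4 - (-3)*(-3) = -12 - 9 = -21
uv = -3 - 21*e12


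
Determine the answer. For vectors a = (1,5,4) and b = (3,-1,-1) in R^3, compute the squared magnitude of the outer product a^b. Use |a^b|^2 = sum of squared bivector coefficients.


a wedge b = (a1*b2 - a2*b1)*e12 + (a1*b3 - a3*b1)*e13 + (a2*b3 - a3*b2)*e23
e12 coeff: 1*(-1) - 5*3 = -1 - 15 = -16
e13 coeff: 1*(-1) - 4*3 = -1 - 12 = -13
e23 coeff: 5*(-1) - 4*(-1) = -5 - (-4) = -1
|a wedge b|^2 = (-16)^2 + (-13)^2 + (-1)^2
= 256 + 169 + 1
= 426


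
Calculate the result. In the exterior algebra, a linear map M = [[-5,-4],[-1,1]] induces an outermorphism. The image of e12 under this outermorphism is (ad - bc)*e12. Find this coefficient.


The outermorphism of a linear map f sends e1^e2 to f(e1)^f(e2).
f(e1) = -5*e1 - 1*e2
f(e2) = -4*e1 + 1*e2
f(e1) ^ f(e2) = (-5*e1 - 1*e2) ^ (-4*e1 + 1*e2)
= (-5)*1*e12 + (-1)*(-4)*e21
= (-5 - 4)*e12
= -9*e12
Coefficient = -9


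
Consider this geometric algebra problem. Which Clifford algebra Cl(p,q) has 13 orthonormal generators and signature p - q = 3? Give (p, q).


We need p + q = 13 and p - q = 3.
Adding: 2p = 13 + 3 = 16, so p = 8.
Then q = 13 - 8 = 5.
(p, q) = (8, 5)


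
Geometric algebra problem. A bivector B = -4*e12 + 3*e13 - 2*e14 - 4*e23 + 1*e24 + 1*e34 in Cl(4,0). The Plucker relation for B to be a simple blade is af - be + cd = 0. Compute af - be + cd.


Plucker relation: af - be + cd
a*f = (-4)*1 = -4
b*e = 3*1 = 3
c*d = (-2)*(-4) = 8
af - be + cd = -4 - 3 + 8
= 1


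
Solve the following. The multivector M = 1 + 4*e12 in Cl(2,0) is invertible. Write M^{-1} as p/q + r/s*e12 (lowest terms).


M = 1 + 4*e12, where e12^2 = -1.
Since M commutes with its reverse ~M = a - b*e12, M * ~M = a^2 - b^2*e12^2 = a^2 + b^2.
So M^{-1} = ~M / (a^2 + b^2) = (a - b*e12)/(a^2 + b^2).
a^2 + b^2 = 1 + 16 = 17
Scalar part = 1/17 = 1/17
Bivector coeff = -4/17 = -4/17
M^{-1} = 1/17 - 4/17*e12


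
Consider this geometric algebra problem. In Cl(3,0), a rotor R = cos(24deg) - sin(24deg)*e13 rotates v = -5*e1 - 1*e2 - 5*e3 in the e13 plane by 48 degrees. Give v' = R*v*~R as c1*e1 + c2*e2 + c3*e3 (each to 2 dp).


Rotor R = cos(24deg) - sin(24deg)*e13
Rotation angle theta = 2 * 24 = 48 degrees in the e13 plane (e1 -> e3).
The component perpendicular to the plane (e2) is invariant: v'_2 = v2 = -1.00
cos(48deg) = 0.6691, sin(48deg) = 0.7431
v'_1 = v1*cos(theta) - v3*sin(theta) = -5*0.6691 - (-5)*0.7431 = 0.37
v'_3 = v1*sin(theta) + v3*cos(theta) = -5*0.7431 + (-5)*0.6691 = -7.06
v' = 0.37*e1 - 1.00*e2 - 7.06*e3


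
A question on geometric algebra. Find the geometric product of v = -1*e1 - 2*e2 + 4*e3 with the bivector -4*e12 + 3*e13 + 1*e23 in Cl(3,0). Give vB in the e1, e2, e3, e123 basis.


vB has grade-1 (vector) and grade-3 (trivector) parts: vB = (v _| B) + (v ^ B).
Vector part <vB>_1:
  e1: -v2*b12 - v3*b13 = -(-2)*(-4) - (4)*(3) = -20
  e2: v1*b12 - v3*b23 = (-1)*(-4) - (4)*(1) = 0
  e3: v1*b13 + v2*b23 = (-1)*(3) + (-2)*(1) = -5
Trivector part <vB>_3:
  e123: v1*b23 - v2*b13 + v3*b12 = (-1)*(1) - (-2)*(3) + (4)*(-4) = -11
vB = -20*e1 + 0*e2 - 5*e3 - 11*e123


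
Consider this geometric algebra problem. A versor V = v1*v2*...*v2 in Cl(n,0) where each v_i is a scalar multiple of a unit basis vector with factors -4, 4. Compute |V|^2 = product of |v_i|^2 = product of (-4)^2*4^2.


Each vector v_i has |v_i|^2 = s_i^2
Squared scales: (-4)^2 = 16, 4^2 = 16
|V|^2 = 16 * 16
= 256


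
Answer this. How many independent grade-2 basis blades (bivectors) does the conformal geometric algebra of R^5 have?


The conformal model of R^5 uses Cl(6,1) with m = 5 + 2 = 7 generators.
Number of grade-2 blades = C(m, 2) = C(7, 2)
= 7*6/2 = 21


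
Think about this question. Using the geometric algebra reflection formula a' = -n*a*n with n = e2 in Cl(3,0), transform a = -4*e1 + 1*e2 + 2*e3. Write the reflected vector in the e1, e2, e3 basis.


Reflection formula: a' = -n*a*n, with n = e2 (unit vector, n^2 = 1).
For reflection through hyperplane perp to e2:
The component along e2 flips sign, others stay.
a = (-4, 1, 2)
a' = (-4, -1, 2)
a' = -4*e1 - 1*e2 + 2*e3


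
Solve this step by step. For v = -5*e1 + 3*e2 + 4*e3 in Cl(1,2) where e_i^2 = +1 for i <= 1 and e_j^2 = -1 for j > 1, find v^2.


v^2 = sum of c_i^2 * e_i^2
Positive signature terms (e_i^2 = +1): (-5)^2 = 25
Negative signature terms (e_j^2 = -1): 3^2 + 4^2 = 25
v^2 = 25 - 25 = 0


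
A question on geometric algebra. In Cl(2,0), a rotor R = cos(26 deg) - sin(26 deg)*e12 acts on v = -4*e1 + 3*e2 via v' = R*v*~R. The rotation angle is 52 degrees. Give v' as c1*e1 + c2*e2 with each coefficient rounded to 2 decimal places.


Rotor R = cos(26deg) - sin(26deg)*e12
Rotation angle theta = 2 * 26 = 52 degrees
v' = R*v*~R rotates v by theta.
cos(52deg) = 0.6157, sin(52deg) = 0.7880
v'_1 = -4*cos(52deg) - 3*sin(52deg)
= -4*0.6157 - 3*0.7880
= -4.83
v'_2 = -4*sin(52deg) + 3*cos(52deg)
= -4*0.7880 + 3*0.6157
= -1.31
v' = -4.83*e1 - 1.31*e2


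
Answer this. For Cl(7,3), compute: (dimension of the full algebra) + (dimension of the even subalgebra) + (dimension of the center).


n = 7 + 3 = 10
Total dim = 2^10 = 1024
Even subalgebra dim = 2^9 = 512
n is even, so center dim = 1
Sum = 1024 + 512 + 1 = 1537


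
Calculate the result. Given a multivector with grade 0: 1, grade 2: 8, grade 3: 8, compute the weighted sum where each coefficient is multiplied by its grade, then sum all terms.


Grade-weighted sum = sum of grade_k * coefficient_k
0*1 = 0
2*8 = 16
3*8 = 24
Total = 0 + 16 + 24 = 40


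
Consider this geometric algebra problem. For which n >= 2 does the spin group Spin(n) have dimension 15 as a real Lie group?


dim Spin(n) = dim so(n) = n(n-1)/2.
Solve n(n-1)/2 = 15, i.e. n^2 - n - 30 = 0.
Discriminant = 1 + 8*15 = 121
n = (1 + sqrt(121))/2 = (1 + 11)/2 = 6


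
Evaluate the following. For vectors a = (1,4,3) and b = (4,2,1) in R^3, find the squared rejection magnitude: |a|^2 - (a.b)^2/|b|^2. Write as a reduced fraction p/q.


|a|^2 = 1^2 + 4^2 + 3^2 = 26
|b|^2 = 4^2 + 2^2 + 1^2 = 21
a . b = 1*4 + 4*2 + 3*1 = 15
(a.b)^2 = 15^2 = 225
|rej|^2 = 26 - 225/21
= (546 - 225)/21
= 321/21
In lowest terms: 107/7


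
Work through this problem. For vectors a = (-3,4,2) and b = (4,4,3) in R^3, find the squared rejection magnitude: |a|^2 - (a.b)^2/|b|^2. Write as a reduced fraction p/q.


|a|^2 = (-3)^2 + 4^2 + 2^2 = 29
|b|^2 = 4^2 + 4^2 + 3^2 = 41
a . b = (-3)*4 + 4*4 + 2*3 = 10
(a.b)^2 = 10^2 = 100
|rej|^2 = 29 - 100/41
= (1189 - 100)/41
= 1089/41
In lowest terms: 1089/41


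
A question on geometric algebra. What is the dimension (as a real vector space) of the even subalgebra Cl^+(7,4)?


Even subalgebra dimension = 2^(n-1)
n = 7 + 4 = 11
2^(11 - 1) = 2^10 = 1024
Verification: sum of C(11,k) for even k = 1 + 55 + 330 + 462 + 165 + 11 = 1024
Result = 1024


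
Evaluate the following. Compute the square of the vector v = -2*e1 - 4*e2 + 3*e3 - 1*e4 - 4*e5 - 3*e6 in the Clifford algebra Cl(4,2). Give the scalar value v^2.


v^2 = sum of c_i^2 * e_i^2
Positive signature terms (e_i^2 = +1): (-2)^2 + (-4)^2 + 3^2 + (-1)^2 = 30
Negative signature terms (e_j^2 = -1): (-4)^2 + (-3)^2 = 25
v^2 = 30 - 25 = 5


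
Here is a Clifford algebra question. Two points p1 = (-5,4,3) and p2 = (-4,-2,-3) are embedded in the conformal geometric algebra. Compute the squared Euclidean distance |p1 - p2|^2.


p1 - p2 = (-1, 6, 6)
|p1 - p2|^2 = (-1)^2 + 6^2 + 6^2
= 1 + 36 + 36
= 73


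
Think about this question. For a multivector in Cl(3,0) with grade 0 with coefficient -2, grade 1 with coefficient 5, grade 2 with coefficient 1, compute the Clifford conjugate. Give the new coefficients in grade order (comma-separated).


Clifford conjugate sign for grade k: (-1)^(k(k+1)/2)
Grade 0: (-1)^(0*1/2) = (-1)^0 = 1, coeff -2 -> -2
Grade 1: (-1)^(1*2/2) = (-1)^1 = -1, coeff 5 -> -5
Grade 2: (-1)^(2*3/2) = (-1)^3 = -1, coeff 1 -> -1
Conjugated coefficients: -2, -5, -1


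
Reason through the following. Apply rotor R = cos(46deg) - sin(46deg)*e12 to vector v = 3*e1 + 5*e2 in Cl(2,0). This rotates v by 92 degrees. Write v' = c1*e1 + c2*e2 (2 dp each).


Rotor R = cos(46deg) - sin(46deg)*e12
Rotation angle theta = 2 * 46 = 92 degrees
v' = R*v*~R rotates v by theta.
cos(92deg) = -0.0349, sin(92deg) = 0.9994
v'_1 = 3*cos(92deg) - 5*sin(92deg)
= 3*(-0.0349) - 5*0.9994
= -5.10
v'_2 = 3*sin(92deg) + 5*cos(92deg)
= 3*0.9994 + 5*(-0.0349)
= 2.82
v' = -5.10*e1 + 2.82*e2


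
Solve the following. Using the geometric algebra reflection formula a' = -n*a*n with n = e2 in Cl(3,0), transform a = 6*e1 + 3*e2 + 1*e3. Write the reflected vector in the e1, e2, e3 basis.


Reflection formula: a' = -n*a*n, with n = e2 (unit vector, n^2 = 1).
For reflection through hyperplane perp to e2:
The component along e2 flips sign, others stay.
a = (6, 3, 1)
a' = (6, -3, 1)
a' = 6*e1 - 3*e2 + 1*e3


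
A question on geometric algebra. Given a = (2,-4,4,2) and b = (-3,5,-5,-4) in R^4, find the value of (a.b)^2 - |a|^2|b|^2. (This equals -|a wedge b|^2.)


a . b = 2*(-3) + (-4)*5 + 4*(-5) + 2*(-4)
= -6 + (-20) + (-20) + (-8) = -54
|a|^2 = 2^2 + (-4)^2 + 4^2 + 2^2 = 40
|b|^2 = (-3)^2 + 5^2 + (-5)^2 + (-4)^2 = 75
(a.b)^2 = (-54)^2 = 2916
|a|^2 * |b|^2 = 40 * 75 = 3000
Result = 2916 - 3000 = -84


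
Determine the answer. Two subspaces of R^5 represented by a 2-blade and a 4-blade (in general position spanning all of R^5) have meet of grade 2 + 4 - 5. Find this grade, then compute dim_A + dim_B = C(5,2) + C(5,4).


Meet grade = grade(A) + grade(B) - n
= 2 + 4 - 5 = 1
C(5,2) = 10
C(5,4) = 5
dim_A + dim_B = 10 + 5 = 15


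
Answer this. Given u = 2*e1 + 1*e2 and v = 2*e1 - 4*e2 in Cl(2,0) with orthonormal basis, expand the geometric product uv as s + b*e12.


Expand: (2*e1 + 1*e2)(2*e1 - 4*e2)
= 2*2*e1e1 + 2*(-4)*e1e2 + 1*2*e2e1 + 1*(-4)*e2e2
Using e1^2 = e2^2 = 1, e2e1 = -e1e2:
Scalar part s = 2*2 + 1*(-4) = 4 + (-4) = 0
Bivector part b = 2*(-4) - 1*2 = -8 - 2 = -10
uv = 0 - 10*e12


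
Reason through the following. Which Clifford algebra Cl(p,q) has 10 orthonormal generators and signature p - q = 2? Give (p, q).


We need p + q = 10 and p - q = 2.
Adding: 2p = 10 + 2 = 12, so p = 6.
Then q = 10 - 6 = 4.
(p, q) = (6, 4)


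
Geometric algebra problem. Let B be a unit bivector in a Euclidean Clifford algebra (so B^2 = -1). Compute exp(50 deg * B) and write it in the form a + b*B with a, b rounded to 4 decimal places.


For a unit bivector B with B^2 = -1, the exponential series gives
e^(theta*B) = cos(theta) + sin(theta)*B (the GA analogue of Euler's formula).
theta = 50 degrees = 0.872665 rad
cos(50 deg) = 0.6428
sin(50 deg) = 0.7660
exp(theta*B) = 0.6428 + 0.7660*B


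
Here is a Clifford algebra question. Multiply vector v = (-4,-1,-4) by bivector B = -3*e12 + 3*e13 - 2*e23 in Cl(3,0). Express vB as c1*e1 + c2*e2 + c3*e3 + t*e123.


vB has grade-1 (vector) and grade-3 (trivector) parts: vB = (v _| B) + (v ^ B).
Vector part <vB>_1:
  e1: -v2*b12 - v3*b13 = -(-1)*(-3) - (-4)*(3) = 9
  e2: v1*b12 - v3*b23 = (-4)*(-3) - (-4)*(-2) = 4
  e3: v1*b13 + v2*b23 = (-4)*(3) + (-1)*(-2) = -10
Trivector part <vB>_3:
  e123: v1*b23 - v2*b13 + v3*b12 = (-4)*(-2) - (-1)*(3) + (-4)*(-3) = 23
vB = 9*e1 + 4*e2 - 10*e3 + 23*e123


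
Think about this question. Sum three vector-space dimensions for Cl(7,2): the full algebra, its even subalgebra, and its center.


n = 7 + 2 = 9
Total dim = 2^9 = 512
Even subalgebra dim = 2^8 = 256
n is odd, so center dim = 2
Sum = 512 + 256 + 2 = 770


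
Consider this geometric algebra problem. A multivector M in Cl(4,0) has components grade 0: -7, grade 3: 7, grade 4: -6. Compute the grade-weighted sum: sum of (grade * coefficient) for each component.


Grade-weighted sum = sum of grade_k * coefficient_k
0*(-7) = 0
3*7 = 21
4*(-6) = -24
Total = 0 + 21 + (-24) = -3


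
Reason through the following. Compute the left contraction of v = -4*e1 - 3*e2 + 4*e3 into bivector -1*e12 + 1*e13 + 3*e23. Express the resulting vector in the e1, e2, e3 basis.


Left contraction v _| B = <vB>_1 (grade-1 part of the geometric product vB).
Using e1_|e12 = e2, e2_|e12 = -e1, e1_|e13 = e3, e3_|e13 = -e1, e2_|e23 = e3, e3_|e23 = -e2:
e1 coeff: -v2*b12 - v3*b13 = -(-3)*(-1) - (4)*(1) = -7
e2 coeff: v1*b12 - v3*b23 = (-4)*(-1) - (4)*(3) = -8
e3 coeff: v1*b13 + v2*b23 = (-4)*(1) + (-3)*(3) = -13
v _| B = -7*e1 - 8*e2 - 13*e3
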